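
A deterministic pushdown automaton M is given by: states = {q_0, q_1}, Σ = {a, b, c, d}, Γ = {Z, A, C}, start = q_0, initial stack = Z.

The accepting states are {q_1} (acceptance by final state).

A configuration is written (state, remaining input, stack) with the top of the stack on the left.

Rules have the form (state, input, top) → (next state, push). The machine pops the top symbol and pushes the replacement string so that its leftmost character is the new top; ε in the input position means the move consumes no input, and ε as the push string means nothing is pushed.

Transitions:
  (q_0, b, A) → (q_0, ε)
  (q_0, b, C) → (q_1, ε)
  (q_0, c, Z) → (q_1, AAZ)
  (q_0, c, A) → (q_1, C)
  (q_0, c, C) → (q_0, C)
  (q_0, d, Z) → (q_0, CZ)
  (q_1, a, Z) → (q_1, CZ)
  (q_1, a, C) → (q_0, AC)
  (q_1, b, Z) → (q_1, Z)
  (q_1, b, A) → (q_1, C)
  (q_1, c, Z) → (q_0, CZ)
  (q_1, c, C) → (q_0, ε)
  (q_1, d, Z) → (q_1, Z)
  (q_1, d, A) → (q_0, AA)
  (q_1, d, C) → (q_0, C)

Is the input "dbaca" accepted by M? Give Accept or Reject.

(q_0, dbaca, Z)
  read d, top Z: go to q_0, push CZ → (q_0, baca, CZ)
  read b, top C: go to q_1, push ε → (q_1, aca, Z)
  read a, top Z: go to q_1, push CZ → (q_1, ca, CZ)
  read c, top C: go to q_0, push ε → (q_0, a, Z)
No transition applies at (q_0, a, Z); input not fully consumed.

Reject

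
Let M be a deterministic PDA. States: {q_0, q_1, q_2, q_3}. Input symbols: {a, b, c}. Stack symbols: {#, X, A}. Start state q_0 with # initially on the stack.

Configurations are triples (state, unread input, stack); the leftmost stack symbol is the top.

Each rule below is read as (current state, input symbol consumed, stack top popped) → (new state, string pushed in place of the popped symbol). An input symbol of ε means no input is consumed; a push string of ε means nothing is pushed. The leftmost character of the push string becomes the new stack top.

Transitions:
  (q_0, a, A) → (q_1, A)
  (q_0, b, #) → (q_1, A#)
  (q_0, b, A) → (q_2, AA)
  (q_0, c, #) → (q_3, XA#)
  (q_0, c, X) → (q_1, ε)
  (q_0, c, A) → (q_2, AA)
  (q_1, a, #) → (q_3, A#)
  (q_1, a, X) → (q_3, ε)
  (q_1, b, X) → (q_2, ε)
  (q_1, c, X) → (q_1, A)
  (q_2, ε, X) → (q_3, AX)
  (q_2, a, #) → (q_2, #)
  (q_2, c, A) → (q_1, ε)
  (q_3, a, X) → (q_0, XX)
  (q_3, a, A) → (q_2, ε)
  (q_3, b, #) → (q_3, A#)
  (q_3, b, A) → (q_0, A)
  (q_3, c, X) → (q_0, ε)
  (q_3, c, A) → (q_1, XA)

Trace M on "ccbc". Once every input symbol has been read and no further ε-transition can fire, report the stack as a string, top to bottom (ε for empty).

A#

(q_0, ccbc, #)
  read c, top #: go to q_3, push XA# → (q_3, cbc, XA#)
  read c, top X: go to q_0, push ε → (q_0, bc, A#)
  read b, top A: go to q_2, push AA → (q_2, c, AA#)
  read c, top A: go to q_1, push ε → (q_1, ε, A#)
All input consumed in state q_1 with stack A#.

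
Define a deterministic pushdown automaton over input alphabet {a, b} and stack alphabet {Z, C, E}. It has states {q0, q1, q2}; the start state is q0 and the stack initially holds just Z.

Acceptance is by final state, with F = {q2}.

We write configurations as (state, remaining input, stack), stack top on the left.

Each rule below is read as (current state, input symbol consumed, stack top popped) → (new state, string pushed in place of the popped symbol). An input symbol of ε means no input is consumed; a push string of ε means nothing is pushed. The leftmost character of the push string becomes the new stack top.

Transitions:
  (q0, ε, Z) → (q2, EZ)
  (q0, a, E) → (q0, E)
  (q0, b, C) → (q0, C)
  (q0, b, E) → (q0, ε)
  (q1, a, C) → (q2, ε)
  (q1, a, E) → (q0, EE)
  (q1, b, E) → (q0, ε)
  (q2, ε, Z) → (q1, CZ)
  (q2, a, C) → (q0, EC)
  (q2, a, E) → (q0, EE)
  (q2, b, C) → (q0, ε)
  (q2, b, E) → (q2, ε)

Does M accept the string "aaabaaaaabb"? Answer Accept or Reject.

(q0, aaabaaaaabb, Z)
  ε-move, top Z: go to q2, push EZ → (q2, aaabaaaaabb, EZ)
  read a, top E: go to q0, push EE → (q0, aabaaaaabb, EEZ)
  read a, top E: go to q0, push E → (q0, abaaaaabb, EEZ)
  read a, top E: go to q0, push E → (q0, baaaaabb, EEZ)
  read b, top E: go to q0, push ε → (q0, aaaaabb, EZ)
  read a, top E: go to q0, push E → (q0, aaaabb, EZ)
  read a, top E: go to q0, push E → (q0, aaabb, EZ)
  read a, top E: go to q0, push E → (q0, aabb, EZ)
  read a, top E: go to q0, push E → (q0, abb, EZ)
  read a, top E: go to q0, push E → (q0, bb, EZ)
  read b, top E: go to q0, push ε → (q0, b, Z)
  ε-move, top Z: go to q2, push EZ → (q2, b, EZ)
  read b, top E: go to q2, push ε → (q2, ε, Z)
All input consumed; state q2 ∈ F.

Accept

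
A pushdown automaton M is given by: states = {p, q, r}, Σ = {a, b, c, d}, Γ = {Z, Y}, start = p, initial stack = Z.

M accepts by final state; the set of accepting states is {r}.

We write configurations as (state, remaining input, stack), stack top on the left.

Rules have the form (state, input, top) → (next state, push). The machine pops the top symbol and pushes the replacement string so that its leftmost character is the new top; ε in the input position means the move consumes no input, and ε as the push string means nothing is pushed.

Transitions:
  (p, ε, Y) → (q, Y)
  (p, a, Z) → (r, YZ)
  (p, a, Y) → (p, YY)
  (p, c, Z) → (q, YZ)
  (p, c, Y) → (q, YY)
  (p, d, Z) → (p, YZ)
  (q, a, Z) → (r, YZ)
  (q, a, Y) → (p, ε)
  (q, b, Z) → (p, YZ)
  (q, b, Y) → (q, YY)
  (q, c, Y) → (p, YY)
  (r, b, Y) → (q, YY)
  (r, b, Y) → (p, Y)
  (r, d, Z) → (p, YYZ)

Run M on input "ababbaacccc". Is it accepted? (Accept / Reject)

No computation consumes all input and reaches a final state.

Reject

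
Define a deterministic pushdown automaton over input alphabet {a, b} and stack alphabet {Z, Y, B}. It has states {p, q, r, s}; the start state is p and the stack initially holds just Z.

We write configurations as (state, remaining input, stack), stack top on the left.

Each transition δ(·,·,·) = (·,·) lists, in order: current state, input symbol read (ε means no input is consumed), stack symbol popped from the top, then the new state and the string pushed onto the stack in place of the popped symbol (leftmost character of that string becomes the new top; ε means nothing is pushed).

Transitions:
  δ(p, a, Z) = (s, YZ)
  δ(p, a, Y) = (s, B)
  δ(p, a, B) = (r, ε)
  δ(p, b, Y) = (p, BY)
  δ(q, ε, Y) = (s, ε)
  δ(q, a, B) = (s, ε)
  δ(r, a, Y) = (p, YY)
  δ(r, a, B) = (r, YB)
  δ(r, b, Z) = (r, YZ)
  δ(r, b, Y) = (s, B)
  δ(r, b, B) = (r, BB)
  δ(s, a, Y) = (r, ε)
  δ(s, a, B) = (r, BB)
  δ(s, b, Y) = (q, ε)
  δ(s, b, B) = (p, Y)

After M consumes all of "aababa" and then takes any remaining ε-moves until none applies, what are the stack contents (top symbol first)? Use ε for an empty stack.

YYZ

(p, aababa, Z)
  read a, top Z: go to s, push YZ → (s, ababa, YZ)
  read a, top Y: go to r, push ε → (r, baba, Z)
  read b, top Z: go to r, push YZ → (r, aba, YZ)
  read a, top Y: go to p, push YY → (p, ba, YYZ)
  read b, top Y: go to p, push BY → (p, a, BYYZ)
  read a, top B: go to r, push ε → (r, ε, YYZ)
All input consumed in state r with stack YYZ.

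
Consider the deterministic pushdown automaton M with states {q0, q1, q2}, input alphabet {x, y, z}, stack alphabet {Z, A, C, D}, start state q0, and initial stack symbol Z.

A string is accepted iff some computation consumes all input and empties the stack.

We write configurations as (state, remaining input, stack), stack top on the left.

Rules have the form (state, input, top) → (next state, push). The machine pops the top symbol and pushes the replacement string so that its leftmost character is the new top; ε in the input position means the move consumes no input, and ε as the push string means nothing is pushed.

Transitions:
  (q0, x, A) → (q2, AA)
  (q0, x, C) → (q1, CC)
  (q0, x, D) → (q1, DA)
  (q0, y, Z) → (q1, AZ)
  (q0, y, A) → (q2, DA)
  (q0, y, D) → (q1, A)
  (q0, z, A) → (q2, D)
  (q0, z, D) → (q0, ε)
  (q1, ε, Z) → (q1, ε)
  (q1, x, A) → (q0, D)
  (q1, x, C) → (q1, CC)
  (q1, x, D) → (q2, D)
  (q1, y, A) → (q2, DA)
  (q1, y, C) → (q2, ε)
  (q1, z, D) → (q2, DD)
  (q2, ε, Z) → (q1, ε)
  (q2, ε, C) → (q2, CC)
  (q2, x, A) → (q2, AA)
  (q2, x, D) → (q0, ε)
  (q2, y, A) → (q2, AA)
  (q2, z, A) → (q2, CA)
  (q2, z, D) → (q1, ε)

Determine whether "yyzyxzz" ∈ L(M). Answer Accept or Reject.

(q0, yyzyxzz, Z)
  read y, top Z: go to q1, push AZ → (q1, yzyxzz, AZ)
  read y, top A: go to q2, push DA → (q2, zyxzz, DAZ)
  read z, top D: go to q1, push ε → (q1, yxzz, AZ)
  read y, top A: go to q2, push DA → (q2, xzz, DAZ)
  read x, top D: go to q0, push ε → (q0, zz, AZ)
  read z, top A: go to q2, push D → (q2, z, DZ)
  read z, top D: go to q1, push ε → (q1, ε, Z)
  ε-move, top Z: go to q1, push ε → (q1, ε, ε)
All input consumed and the stack is empty.

Accept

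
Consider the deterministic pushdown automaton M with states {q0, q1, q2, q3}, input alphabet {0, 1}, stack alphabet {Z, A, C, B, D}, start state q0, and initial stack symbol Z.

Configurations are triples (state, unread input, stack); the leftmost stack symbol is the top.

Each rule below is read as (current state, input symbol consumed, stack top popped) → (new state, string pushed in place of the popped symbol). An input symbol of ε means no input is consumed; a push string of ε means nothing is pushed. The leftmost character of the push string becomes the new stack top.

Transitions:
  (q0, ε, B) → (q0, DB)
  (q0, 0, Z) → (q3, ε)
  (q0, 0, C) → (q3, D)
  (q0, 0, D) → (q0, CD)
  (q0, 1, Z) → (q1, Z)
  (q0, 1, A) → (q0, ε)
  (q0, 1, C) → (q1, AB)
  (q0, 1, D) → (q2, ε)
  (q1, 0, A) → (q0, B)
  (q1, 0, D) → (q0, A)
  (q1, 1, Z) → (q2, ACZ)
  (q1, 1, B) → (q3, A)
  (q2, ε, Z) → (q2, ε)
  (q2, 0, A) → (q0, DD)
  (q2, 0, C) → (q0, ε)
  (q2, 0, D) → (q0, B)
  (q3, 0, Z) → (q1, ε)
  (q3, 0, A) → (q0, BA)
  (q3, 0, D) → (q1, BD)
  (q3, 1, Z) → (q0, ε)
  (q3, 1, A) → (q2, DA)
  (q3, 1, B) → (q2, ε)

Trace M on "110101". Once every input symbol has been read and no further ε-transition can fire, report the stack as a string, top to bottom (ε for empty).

BCZ

(q0, 110101, Z) ⊢ (q1, 10101, Z) ⊢ (q2, 0101, ACZ) ⊢ (q0, 101, DDCZ) ⊢ (q2, 01, DCZ) ⊢ (q0, 1, BCZ) ⊢ (q0, 1, DBCZ) ⊢ (q2, ε, BCZ)
All input consumed in state q2 with stack BCZ.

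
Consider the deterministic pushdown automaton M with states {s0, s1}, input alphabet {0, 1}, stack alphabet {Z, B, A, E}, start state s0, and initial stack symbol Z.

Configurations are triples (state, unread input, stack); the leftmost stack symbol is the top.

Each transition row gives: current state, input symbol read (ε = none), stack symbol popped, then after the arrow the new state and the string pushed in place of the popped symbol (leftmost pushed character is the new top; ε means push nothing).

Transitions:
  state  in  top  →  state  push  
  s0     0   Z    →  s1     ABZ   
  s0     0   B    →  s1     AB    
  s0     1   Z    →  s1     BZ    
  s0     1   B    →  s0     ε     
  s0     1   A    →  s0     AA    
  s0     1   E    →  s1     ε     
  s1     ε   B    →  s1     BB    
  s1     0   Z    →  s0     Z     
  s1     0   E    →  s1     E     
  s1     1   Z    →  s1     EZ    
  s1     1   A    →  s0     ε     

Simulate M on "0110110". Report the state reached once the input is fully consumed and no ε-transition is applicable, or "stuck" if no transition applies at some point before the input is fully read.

(s0, 0110110, Z)
  read 0, top Z: go to s1, push ABZ → (s1, 110110, ABZ)
  read 1, top A: go to s0, push ε → (s0, 10110, BZ)
  read 1, top B: go to s0, push ε → (s0, 0110, Z)
  read 0, top Z: go to s1, push ABZ → (s1, 110, ABZ)
  read 1, top A: go to s0, push ε → (s0, 10, BZ)
  read 1, top B: go to s0, push ε → (s0, 0, Z)
  read 0, top Z: go to s1, push ABZ → (s1, ε, ABZ)
All input consumed; M is in state s1.

s1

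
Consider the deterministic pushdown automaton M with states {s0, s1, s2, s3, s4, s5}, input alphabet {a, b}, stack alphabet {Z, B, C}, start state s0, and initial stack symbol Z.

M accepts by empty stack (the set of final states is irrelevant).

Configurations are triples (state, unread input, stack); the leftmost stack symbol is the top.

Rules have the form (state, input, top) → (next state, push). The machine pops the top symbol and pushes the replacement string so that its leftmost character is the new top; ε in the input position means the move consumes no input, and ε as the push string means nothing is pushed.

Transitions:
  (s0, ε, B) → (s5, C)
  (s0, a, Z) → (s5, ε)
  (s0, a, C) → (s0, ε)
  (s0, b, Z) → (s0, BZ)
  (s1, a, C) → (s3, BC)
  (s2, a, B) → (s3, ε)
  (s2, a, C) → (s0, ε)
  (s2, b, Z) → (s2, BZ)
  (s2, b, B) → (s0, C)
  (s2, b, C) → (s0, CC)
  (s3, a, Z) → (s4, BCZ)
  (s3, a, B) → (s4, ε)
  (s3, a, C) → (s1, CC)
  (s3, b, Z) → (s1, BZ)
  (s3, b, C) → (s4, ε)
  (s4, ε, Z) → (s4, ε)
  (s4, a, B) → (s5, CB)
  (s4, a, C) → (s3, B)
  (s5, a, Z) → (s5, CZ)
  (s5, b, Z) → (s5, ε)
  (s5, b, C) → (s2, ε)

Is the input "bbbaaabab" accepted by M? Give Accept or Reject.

Accept

(s0, bbbaaabab, Z) ⊢ (s0, bbaaabab, BZ) ⊢ (s5, bbaaabab, CZ) ⊢ (s2, baaabab, Z) ⊢ (s2, aaabab, BZ) ⊢ (s3, aabab, Z) ⊢ (s4, abab, BCZ) ⊢ (s5, bab, CBCZ) ⊢ (s2, ab, BCZ) ⊢ (s3, b, CZ) ⊢ (s4, ε, Z) ⊢ (s4, ε, ε)
All input consumed and the stack is empty.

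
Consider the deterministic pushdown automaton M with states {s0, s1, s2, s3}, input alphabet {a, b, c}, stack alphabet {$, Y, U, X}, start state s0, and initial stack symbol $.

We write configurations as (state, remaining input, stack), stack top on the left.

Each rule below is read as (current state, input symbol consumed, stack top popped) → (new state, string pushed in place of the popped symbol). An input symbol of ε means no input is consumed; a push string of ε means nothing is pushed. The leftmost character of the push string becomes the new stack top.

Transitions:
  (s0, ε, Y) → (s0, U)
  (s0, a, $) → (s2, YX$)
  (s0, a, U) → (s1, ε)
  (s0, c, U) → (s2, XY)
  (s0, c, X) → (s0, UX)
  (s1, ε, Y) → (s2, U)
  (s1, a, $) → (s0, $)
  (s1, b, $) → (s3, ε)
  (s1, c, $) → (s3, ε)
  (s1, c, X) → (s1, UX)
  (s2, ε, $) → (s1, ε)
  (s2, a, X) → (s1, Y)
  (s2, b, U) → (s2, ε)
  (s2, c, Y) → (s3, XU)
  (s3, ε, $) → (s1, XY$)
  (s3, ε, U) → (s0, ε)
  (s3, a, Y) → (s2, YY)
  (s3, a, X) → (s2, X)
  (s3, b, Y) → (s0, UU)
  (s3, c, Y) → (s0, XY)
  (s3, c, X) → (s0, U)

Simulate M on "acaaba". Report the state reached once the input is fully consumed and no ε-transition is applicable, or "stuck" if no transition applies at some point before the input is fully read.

(s0, acaaba, $)
  read a, top $: go to s2, push YX$ → (s2, caaba, YX$)
  read c, top Y: go to s3, push XU → (s3, aaba, XUX$)
  read a, top X: go to s2, push X → (s2, aba, XUX$)
  read a, top X: go to s1, push Y → (s1, ba, YUX$)
  ε-move, top Y: go to s2, push U → (s2, ba, UUX$)
  read b, top U: go to s2, push ε → (s2, a, UX$)
No transition for (s2, a, top U); M blocks with input a remaining.

stuck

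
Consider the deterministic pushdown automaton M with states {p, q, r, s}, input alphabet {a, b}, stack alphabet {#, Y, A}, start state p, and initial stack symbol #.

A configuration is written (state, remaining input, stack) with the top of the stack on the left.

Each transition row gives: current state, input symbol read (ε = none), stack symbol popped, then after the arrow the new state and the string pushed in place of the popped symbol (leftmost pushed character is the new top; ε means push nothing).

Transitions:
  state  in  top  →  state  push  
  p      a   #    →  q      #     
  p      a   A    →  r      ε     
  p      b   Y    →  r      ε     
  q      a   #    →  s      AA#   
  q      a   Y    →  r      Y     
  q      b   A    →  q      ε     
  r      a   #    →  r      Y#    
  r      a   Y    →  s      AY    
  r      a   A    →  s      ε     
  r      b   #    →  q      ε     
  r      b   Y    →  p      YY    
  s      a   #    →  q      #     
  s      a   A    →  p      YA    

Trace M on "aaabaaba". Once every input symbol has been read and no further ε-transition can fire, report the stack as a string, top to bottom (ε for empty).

(p, aaabaaba, #) ⊢ (q, aabaaba, #) ⊢ (s, abaaba, AA#) ⊢ (p, baaba, YAA#) ⊢ (r, aaba, AA#) ⊢ (s, aba, A#) ⊢ (p, ba, YA#) ⊢ (r, a, A#) ⊢ (s, ε, #)
All input consumed in state s with stack #.

#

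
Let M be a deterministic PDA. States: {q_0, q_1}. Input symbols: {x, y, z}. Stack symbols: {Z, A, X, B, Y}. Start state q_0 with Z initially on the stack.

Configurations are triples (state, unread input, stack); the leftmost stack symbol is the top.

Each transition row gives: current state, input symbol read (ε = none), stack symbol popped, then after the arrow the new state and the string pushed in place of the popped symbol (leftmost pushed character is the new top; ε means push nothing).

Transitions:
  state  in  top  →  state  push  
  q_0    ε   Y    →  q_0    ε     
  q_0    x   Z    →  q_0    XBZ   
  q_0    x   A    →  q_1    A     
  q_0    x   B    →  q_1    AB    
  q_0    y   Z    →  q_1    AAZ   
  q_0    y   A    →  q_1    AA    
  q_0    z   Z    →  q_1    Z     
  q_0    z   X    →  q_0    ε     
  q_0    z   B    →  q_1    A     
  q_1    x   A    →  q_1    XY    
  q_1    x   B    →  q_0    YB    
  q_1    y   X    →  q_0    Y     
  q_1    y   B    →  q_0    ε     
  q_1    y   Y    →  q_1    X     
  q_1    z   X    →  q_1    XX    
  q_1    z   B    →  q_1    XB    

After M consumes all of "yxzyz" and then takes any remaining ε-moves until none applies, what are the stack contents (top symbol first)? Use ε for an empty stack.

AZ

(q_0, yxzyz, Z) ⊢ (q_1, xzyz, AAZ) ⊢ (q_1, zyz, XYAZ) ⊢ (q_1, yz, XXYAZ) ⊢ (q_0, z, YXYAZ) ⊢ (q_0, z, XYAZ) ⊢ (q_0, ε, YAZ) ⊢ (q_0, ε, AZ)
All input consumed in state q_0 with stack AZ.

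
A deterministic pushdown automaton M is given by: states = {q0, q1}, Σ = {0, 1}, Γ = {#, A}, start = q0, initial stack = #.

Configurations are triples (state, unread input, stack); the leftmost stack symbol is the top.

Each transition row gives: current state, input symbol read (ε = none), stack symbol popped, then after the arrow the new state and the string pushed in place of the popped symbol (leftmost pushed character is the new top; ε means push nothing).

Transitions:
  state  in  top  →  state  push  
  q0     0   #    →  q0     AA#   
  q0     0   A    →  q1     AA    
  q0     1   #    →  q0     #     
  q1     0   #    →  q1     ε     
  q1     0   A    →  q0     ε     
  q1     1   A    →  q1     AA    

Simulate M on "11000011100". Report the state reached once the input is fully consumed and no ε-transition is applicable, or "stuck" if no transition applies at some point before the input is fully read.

(q0, 11000011100, #)
  read 1, top #: go to q0, push # → (q0, 1000011100, #)
  read 1, top #: go to q0, push # → (q0, 000011100, #)
  read 0, top #: go to q0, push AA# → (q0, 00011100, AA#)
  read 0, top A: go to q1, push AA → (q1, 0011100, AAA#)
  read 0, top A: go to q0, push ε → (q0, 011100, AA#)
  read 0, top A: go to q1, push AA → (q1, 11100, AAA#)
  read 1, top A: go to q1, push AA → (q1, 1100, AAAA#)
  read 1, top A: go to q1, push AA → (q1, 100, AAAAA#)
  read 1, top A: go to q1, push AA → (q1, 00, AAAAAA#)
  read 0, top A: go to q0, push ε → (q0, 0, AAAAA#)
  read 0, top A: go to q1, push AA → (q1, ε, AAAAAA#)
All input consumed; M is in state q1.

q1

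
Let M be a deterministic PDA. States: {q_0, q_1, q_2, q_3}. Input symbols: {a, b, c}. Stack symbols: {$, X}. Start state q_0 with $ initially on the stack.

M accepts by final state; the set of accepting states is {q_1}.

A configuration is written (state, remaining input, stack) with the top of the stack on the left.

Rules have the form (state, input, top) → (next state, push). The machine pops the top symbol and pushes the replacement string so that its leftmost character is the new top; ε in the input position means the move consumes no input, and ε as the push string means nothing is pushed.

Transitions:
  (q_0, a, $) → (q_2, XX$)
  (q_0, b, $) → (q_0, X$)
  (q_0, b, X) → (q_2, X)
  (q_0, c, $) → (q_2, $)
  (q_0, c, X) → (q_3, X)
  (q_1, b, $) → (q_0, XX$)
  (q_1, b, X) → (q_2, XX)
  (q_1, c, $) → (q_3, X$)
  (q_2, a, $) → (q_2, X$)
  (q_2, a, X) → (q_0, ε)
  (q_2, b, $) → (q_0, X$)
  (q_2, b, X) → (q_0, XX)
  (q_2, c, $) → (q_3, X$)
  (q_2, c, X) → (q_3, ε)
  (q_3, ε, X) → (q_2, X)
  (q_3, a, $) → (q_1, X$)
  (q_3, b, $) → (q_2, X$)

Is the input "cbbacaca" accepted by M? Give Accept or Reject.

Accept

(q_0, cbbacaca, $)
  read c, top $: go to q_2, push $ → (q_2, bbacaca, $)
  read b, top $: go to q_0, push X$ → (q_0, bacaca, X$)
  read b, top X: go to q_2, push X → (q_2, acaca, X$)
  read a, top X: go to q_0, push ε → (q_0, caca, $)
  read c, top $: go to q_2, push $ → (q_2, aca, $)
  read a, top $: go to q_2, push X$ → (q_2, ca, X$)
  read c, top X: go to q_3, push ε → (q_3, a, $)
  read a, top $: go to q_1, push X$ → (q_1, ε, X$)
All input consumed; state q_1 ∈ F.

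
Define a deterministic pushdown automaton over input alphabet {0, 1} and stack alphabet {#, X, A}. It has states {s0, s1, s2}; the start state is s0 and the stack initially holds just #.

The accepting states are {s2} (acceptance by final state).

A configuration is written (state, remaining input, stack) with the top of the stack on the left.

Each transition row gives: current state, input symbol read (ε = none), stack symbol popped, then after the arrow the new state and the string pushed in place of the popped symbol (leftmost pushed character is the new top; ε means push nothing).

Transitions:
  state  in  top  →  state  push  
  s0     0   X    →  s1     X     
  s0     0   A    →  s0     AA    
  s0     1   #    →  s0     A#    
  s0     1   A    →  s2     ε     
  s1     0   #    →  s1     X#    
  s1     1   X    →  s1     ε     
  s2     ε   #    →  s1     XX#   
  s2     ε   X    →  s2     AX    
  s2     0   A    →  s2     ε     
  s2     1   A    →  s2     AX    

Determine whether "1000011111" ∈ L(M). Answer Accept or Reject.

(s0, 1000011111, #)
  read 1, top #: go to s0, push A# → (s0, 000011111, A#)
  read 0, top A: go to s0, push AA → (s0, 00011111, AA#)
  read 0, top A: go to s0, push AA → (s0, 0011111, AAA#)
  read 0, top A: go to s0, push AA → (s0, 011111, AAAA#)
  read 0, top A: go to s0, push AA → (s0, 11111, AAAAA#)
  read 1, top A: go to s2, push ε → (s2, 1111, AAAA#)
  read 1, top A: go to s2, push AX → (s2, 111, AXAAA#)
  read 1, top A: go to s2, push AX → (s2, 11, AXXAAA#)
  read 1, top A: go to s2, push AX → (s2, 1, AXXXAAA#)
  read 1, top A: go to s2, push AX → (s2, ε, AXXXXAAA#)
All input consumed; state s2 ∈ F.

Accept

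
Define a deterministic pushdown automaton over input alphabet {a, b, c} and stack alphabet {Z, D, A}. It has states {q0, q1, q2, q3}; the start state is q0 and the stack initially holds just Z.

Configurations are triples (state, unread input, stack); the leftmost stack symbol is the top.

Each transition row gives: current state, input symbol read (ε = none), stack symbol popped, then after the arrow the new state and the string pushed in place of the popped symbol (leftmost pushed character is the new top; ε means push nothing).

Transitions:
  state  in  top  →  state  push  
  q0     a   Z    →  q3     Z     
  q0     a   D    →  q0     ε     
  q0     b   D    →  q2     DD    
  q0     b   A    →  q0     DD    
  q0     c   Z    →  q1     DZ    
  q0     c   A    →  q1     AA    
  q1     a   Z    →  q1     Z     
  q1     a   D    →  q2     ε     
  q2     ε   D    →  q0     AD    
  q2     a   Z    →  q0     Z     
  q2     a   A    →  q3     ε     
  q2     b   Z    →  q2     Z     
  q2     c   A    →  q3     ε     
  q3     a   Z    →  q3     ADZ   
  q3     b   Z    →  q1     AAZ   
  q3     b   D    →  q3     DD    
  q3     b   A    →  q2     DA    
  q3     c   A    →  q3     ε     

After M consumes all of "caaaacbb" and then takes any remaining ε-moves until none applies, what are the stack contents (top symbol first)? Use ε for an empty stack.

(q0, caaaacbb, Z)
  read c, top Z: go to q1, push DZ → (q1, aaaacbb, DZ)
  read a, top D: go to q2, push ε → (q2, aaacbb, Z)
  read a, top Z: go to q0, push Z → (q0, aacbb, Z)
  read a, top Z: go to q3, push Z → (q3, acbb, Z)
  read a, top Z: go to q3, push ADZ → (q3, cbb, ADZ)
  read c, top A: go to q3, push ε → (q3, bb, DZ)
  read b, top D: go to q3, push DD → (q3, b, DDZ)
  read b, top D: go to q3, push DD → (q3, ε, DDDZ)
All input consumed in state q3 with stack DDDZ.

DDDZ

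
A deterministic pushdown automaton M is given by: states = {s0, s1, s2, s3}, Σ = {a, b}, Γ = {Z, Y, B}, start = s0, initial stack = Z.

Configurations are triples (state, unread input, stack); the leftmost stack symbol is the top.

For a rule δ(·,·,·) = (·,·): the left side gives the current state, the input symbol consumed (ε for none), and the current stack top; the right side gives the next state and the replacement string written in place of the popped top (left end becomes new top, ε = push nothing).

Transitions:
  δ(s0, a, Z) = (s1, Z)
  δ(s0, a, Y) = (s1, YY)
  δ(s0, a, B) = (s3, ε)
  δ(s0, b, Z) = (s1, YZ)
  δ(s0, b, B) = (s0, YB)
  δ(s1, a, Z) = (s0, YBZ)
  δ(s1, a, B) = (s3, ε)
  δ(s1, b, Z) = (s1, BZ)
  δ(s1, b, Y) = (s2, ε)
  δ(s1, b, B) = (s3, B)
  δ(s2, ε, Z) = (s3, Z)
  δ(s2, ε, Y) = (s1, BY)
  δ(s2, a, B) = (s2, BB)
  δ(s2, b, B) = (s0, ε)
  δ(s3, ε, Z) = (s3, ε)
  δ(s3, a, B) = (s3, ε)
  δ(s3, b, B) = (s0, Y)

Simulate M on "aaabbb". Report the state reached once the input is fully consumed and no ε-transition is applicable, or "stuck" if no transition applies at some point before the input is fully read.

(s0, aaabbb, Z) ⊢ (s1, aabbb, Z) ⊢ (s0, abbb, YBZ) ⊢ (s1, bbb, YYBZ) ⊢ (s2, bb, YBZ) ⊢ (s1, bb, BYBZ) ⊢ (s3, b, BYBZ) ⊢ (s0, ε, YYBZ)
All input consumed; M is in state s0.

s0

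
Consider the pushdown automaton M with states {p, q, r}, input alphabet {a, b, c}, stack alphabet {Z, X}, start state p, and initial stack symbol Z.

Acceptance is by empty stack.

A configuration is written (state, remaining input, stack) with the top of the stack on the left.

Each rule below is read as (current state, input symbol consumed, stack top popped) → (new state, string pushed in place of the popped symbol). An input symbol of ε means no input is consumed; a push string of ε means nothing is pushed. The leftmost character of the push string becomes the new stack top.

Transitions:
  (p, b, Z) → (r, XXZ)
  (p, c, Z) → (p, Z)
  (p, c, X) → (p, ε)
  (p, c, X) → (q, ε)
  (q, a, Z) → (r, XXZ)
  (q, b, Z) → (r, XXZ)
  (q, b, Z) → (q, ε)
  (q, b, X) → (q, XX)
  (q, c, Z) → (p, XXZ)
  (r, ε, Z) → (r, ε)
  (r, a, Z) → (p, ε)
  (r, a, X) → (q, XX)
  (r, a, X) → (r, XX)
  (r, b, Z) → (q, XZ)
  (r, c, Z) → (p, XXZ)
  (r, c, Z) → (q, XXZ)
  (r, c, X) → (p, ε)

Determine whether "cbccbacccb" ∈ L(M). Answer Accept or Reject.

Accept

One accepting computation: (p, cbccbacccb, Z) ⊢ (p, bccbacccb, Z) ⊢ (r, ccbacccb, XXZ) ⊢ (p, cbacccb, XZ) ⊢ (p, bacccb, Z) ⊢ (r, acccb, XXZ) ⊢ (r, cccb, XXXZ) ⊢ (p, ccb, XXZ) ⊢ (p, cb, XZ) ⊢ (q, b, Z) ⊢ (q, ε, ε)
All input consumed and the stack is empty.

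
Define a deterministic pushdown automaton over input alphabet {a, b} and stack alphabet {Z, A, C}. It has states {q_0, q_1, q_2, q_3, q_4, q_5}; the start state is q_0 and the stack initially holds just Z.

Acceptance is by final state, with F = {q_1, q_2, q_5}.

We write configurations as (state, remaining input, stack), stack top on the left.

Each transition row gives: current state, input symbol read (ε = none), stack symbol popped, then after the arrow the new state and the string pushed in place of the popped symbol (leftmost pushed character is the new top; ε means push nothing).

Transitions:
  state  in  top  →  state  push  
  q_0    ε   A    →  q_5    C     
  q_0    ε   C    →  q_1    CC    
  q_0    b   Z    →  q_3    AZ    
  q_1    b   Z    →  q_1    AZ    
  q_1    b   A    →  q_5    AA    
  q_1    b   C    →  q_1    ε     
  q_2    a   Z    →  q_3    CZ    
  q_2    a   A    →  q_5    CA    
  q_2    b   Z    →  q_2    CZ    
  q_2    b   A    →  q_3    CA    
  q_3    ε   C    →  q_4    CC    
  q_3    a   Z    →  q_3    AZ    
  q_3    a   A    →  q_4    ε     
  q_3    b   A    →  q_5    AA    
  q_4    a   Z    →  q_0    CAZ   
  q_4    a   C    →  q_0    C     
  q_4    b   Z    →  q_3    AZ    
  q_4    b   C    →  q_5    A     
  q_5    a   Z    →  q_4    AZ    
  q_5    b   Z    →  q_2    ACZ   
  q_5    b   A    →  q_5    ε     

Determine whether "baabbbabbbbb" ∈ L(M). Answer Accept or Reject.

Reject

(q_0, baabbbabbbbb, Z)
  read b, top Z: go to q_3, push AZ → (q_3, aabbbabbbbb, AZ)
  read a, top A: go to q_4, push ε → (q_4, abbbabbbbb, Z)
  read a, top Z: go to q_0, push CAZ → (q_0, bbbabbbbb, CAZ)
  ε-move, top C: go to q_1, push CC → (q_1, bbbabbbbb, CCAZ)
  read b, top C: go to q_1, push ε → (q_1, bbabbbbb, CAZ)
  read b, top C: go to q_1, push ε → (q_1, babbbbb, AZ)
  read b, top A: go to q_5, push AA → (q_5, abbbbb, AAZ)
No transition applies at (q_5, abbbbb, AAZ); input not fully consumed.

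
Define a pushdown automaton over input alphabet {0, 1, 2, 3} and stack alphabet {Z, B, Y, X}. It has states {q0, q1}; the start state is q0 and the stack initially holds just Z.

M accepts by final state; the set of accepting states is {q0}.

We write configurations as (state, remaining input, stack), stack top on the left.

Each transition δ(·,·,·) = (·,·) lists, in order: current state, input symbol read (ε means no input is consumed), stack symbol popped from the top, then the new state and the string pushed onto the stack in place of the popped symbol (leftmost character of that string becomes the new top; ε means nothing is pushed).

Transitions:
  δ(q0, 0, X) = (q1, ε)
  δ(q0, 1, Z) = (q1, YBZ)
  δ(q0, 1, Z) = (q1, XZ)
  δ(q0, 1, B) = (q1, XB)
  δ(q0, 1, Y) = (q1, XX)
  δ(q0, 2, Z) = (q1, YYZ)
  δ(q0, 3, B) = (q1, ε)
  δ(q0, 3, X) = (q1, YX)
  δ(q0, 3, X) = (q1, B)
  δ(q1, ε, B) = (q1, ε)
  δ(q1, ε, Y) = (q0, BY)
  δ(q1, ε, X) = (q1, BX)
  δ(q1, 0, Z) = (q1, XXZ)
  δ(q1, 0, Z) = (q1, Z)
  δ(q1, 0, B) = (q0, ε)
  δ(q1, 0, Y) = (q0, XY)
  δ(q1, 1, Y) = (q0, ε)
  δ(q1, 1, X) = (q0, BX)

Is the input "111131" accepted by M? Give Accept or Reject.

Accept

One accepting computation: (q0, 111131, Z) ⊢ (q1, 11131, YBZ) ⊢ (q0, 1131, BZ) ⊢ (q1, 131, XBZ) ⊢ (q0, 31, BXBZ) ⊢ (q1, 1, XBZ) ⊢ (q0, ε, BXBZ)
All input consumed and state q0 ∈ F.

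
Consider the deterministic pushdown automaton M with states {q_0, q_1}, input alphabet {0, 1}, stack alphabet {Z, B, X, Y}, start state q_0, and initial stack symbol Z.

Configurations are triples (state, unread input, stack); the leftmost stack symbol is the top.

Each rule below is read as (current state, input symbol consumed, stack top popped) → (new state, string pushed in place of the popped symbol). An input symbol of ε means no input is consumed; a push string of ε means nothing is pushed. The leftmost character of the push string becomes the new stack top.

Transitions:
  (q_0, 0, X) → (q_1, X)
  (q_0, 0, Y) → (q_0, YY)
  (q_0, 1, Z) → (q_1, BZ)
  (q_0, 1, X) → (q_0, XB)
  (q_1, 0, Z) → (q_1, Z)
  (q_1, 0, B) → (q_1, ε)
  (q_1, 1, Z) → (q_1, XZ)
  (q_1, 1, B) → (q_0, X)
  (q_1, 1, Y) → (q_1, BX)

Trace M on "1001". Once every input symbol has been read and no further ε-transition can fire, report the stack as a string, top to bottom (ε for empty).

XZ

(q_0, 1001, Z)
  read 1, top Z: go to q_1, push BZ → (q_1, 001, BZ)
  read 0, top B: go to q_1, push ε → (q_1, 01, Z)
  read 0, top Z: go to q_1, push Z → (q_1, 1, Z)
  read 1, top Z: go to q_1, push XZ → (q_1, ε, XZ)
All input consumed in state q_1 with stack XZ.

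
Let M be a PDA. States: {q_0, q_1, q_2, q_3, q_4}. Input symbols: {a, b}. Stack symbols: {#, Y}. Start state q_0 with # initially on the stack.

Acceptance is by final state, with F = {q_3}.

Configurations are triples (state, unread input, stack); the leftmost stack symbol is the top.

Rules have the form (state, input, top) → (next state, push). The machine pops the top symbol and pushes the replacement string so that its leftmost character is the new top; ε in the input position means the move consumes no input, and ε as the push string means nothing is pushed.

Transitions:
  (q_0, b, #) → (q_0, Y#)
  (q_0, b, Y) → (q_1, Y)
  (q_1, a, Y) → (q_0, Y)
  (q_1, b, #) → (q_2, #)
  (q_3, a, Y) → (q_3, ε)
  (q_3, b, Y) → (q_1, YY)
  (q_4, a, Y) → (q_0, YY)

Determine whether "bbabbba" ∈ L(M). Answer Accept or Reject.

No computation consumes all input and reaches a final state.

Reject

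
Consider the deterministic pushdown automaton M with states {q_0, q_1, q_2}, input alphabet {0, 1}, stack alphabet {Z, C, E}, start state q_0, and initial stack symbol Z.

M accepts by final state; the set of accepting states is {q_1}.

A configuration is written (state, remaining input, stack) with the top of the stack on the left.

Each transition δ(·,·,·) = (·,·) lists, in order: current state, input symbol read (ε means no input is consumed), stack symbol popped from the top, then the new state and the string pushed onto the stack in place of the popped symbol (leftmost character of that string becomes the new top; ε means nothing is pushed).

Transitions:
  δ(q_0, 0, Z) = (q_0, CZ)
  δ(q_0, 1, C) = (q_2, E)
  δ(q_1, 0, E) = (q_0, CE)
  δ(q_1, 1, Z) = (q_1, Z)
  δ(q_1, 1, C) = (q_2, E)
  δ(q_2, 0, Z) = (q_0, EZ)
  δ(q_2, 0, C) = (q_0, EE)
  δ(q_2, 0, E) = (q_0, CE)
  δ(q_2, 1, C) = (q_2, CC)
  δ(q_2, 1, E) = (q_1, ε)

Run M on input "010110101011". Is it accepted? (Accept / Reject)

Accept

(q_0, 010110101011, Z) ⊢ (q_0, 10110101011, CZ) ⊢ (q_2, 0110101011, EZ) ⊢ (q_0, 110101011, CEZ) ⊢ (q_2, 10101011, EEZ) ⊢ (q_1, 0101011, EZ) ⊢ (q_0, 101011, CEZ) ⊢ (q_2, 01011, EEZ) ⊢ (q_0, 1011, CEEZ) ⊢ (q_2, 011, EEEZ) ⊢ (q_0, 11, CEEEZ) ⊢ (q_2, 1, EEEEZ) ⊢ (q_1, ε, EEEZ)
All input consumed; state q_1 ∈ F.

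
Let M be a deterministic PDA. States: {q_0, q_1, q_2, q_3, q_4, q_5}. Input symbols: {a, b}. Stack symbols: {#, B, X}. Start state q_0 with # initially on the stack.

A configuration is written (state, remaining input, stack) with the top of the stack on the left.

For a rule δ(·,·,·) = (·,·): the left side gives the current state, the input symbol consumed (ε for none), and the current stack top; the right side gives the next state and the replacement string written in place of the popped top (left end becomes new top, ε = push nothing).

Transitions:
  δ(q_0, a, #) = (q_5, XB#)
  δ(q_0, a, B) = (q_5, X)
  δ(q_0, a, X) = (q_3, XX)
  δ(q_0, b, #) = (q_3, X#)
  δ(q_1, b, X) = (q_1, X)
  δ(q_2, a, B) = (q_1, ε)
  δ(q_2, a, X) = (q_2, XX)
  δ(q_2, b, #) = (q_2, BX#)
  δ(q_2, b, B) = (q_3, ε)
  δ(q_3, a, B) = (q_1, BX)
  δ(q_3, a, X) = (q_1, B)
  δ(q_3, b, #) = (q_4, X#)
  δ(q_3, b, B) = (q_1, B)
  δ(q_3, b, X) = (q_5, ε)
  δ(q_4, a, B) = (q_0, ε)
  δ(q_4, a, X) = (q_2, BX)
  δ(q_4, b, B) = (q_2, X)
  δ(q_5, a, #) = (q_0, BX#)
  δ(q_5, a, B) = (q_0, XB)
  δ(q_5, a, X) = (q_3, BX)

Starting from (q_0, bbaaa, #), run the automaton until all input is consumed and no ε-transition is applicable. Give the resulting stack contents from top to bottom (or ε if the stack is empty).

BXX#

(q_0, bbaaa, #)
  read b, top #: go to q_3, push X# → (q_3, baaa, X#)
  read b, top X: go to q_5, push ε → (q_5, aaa, #)
  read a, top #: go to q_0, push BX# → (q_0, aa, BX#)
  read a, top B: go to q_5, push X → (q_5, a, XX#)
  read a, top X: go to q_3, push BX → (q_3, ε, BXX#)
All input consumed in state q_3 with stack BXX#.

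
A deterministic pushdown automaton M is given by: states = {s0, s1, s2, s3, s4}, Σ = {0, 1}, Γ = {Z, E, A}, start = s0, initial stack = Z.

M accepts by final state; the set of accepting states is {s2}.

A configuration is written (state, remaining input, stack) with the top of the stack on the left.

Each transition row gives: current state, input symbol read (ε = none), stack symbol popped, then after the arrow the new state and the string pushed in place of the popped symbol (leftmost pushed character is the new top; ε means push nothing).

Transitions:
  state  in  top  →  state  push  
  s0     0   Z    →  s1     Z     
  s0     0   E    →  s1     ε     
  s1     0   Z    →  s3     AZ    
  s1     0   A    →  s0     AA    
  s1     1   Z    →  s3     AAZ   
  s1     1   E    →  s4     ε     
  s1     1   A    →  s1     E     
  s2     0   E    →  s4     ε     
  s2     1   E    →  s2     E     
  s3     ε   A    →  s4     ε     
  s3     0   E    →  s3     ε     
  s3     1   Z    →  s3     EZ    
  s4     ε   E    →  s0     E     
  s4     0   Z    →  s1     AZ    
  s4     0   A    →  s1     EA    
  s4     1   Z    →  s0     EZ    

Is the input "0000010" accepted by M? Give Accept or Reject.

Reject

(s0, 0000010, Z)
  read 0, top Z: go to s1, push Z → (s1, 000010, Z)
  read 0, top Z: go to s3, push AZ → (s3, 00010, AZ)
  ε-move, top A: go to s4, push ε → (s4, 00010, Z)
  read 0, top Z: go to s1, push AZ → (s1, 0010, AZ)
  read 0, top A: go to s0, push AA → (s0, 010, AAZ)
No transition applies at (s0, 010, AAZ); input not fully consumed.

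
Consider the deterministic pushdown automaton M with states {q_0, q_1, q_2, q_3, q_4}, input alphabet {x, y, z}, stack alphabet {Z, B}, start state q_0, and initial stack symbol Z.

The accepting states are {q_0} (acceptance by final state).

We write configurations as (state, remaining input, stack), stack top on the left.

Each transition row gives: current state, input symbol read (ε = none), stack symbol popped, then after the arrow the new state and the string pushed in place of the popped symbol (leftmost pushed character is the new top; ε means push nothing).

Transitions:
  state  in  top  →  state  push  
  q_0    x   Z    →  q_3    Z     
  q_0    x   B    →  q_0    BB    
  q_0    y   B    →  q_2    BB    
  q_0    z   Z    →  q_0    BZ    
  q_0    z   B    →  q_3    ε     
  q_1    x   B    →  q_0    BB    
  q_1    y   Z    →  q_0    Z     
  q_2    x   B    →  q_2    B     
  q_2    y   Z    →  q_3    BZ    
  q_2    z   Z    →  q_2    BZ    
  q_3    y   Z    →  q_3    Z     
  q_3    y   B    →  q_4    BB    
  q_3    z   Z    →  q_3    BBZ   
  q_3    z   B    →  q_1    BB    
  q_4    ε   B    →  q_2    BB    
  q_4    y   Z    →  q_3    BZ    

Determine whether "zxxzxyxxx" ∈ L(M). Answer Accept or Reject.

(q_0, zxxzxyxxx, Z)
  read z, top Z: go to q_0, push BZ → (q_0, xxzxyxxx, BZ)
  read x, top B: go to q_0, push BB → (q_0, xzxyxxx, BBZ)
  read x, top B: go to q_0, push BB → (q_0, zxyxxx, BBBZ)
  read z, top B: go to q_3, push ε → (q_3, xyxxx, BBZ)
No transition applies at (q_3, xyxxx, BBZ); input not fully consumed.

Reject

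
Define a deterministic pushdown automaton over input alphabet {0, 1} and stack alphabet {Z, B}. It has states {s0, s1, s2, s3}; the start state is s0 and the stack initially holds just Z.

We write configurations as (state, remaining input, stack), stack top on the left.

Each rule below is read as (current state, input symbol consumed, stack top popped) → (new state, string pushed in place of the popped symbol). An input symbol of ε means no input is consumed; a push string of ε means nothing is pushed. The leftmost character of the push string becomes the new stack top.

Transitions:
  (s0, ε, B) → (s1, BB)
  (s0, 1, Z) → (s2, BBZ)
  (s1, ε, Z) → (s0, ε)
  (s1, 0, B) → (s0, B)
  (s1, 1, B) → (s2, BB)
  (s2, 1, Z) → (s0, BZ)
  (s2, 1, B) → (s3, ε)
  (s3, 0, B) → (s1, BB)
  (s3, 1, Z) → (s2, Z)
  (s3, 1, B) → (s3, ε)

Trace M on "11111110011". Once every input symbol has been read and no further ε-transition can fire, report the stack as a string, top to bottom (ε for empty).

BBBBZ

(s0, 11111110011, Z)
  read 1, top Z: go to s2, push BBZ → (s2, 1111110011, BBZ)
  read 1, top B: go to s3, push ε → (s3, 111110011, BZ)
  read 1, top B: go to s3, push ε → (s3, 11110011, Z)
  read 1, top Z: go to s2, push Z → (s2, 1110011, Z)
  read 1, top Z: go to s0, push BZ → (s0, 110011, BZ)
  ε-move, top B: go to s1, push BB → (s1, 110011, BBZ)
  read 1, top B: go to s2, push BB → (s2, 10011, BBBZ)
  read 1, top B: go to s3, push ε → (s3, 0011, BBZ)
  read 0, top B: go to s1, push BB → (s1, 011, BBBZ)
  read 0, top B: go to s0, push B → (s0, 11, BBBZ)
  ε-move, top B: go to s1, push BB → (s1, 11, BBBBZ)
  read 1, top B: go to s2, push BB → (s2, 1, BBBBBZ)
  read 1, top B: go to s3, push ε → (s3, ε, BBBBZ)
All input consumed in state s3 with stack BBBBZ.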